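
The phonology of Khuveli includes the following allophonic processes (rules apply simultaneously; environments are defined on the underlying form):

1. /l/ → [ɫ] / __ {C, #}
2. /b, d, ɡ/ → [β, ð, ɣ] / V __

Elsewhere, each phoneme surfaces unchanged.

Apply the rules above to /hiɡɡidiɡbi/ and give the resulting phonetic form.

[hiɣɡiðiɣbi]

/h/ — not in any rule's target class → [h].
/i/ — not in any rule's target class → [i].
/ɡ/ (between /i/ and /ɡ/): immediately after a vowel, so rule 2 applies → [ɣ].
/ɡ/ (between /ɡ/ and /i/) is in the target of rule 2 but the environment (immediately after a vowel) is not met → [ɡ].
/i/ (between /ɡ/ and /d/): no rule targets it → [i].
Rule 2 applies to /d/ (between /i/ and /i/: immediately after a vowel) → [ð].
/i/ stays [i].
/ɡ/ meets the environment for rule 2 (immediately after a vowel) → [ɣ].
/b/ (between /ɡ/ and /i/) is in the target of rule 2 but the environment (immediately after a vowel) is not met → [b].
/i/ stays [i].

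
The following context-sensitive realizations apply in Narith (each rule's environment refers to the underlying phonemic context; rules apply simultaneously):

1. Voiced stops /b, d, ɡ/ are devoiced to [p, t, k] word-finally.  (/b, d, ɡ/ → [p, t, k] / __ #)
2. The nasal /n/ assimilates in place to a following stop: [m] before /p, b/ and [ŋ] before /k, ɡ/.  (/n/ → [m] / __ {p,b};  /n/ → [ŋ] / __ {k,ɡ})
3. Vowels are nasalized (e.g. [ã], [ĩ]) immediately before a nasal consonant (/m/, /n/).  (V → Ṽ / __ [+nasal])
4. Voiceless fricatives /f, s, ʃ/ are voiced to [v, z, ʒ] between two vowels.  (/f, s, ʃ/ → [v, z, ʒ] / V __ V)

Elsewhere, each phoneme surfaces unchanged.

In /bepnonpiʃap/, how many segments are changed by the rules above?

Segments that undergo a rule: /o/ → [õ] (rule 3); /n/ → [m] (rule 2); /ʃ/ → [ʒ] (rule 4).
All other segments surface unchanged.

3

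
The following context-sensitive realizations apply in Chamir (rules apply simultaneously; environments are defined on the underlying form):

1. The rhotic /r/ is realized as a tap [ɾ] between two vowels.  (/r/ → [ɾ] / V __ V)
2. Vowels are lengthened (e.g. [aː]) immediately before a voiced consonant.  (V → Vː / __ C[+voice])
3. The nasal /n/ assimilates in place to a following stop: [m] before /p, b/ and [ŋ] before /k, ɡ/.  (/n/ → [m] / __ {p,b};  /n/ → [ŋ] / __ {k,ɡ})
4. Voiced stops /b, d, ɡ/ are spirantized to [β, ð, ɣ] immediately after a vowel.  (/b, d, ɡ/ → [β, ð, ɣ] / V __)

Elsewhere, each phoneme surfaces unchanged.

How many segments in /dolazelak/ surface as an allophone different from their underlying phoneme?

3

Segments that undergo a rule: /o/ → [oː] (rule 2); /a/ → [aː] (rule 2); /e/ → [eː] (rule 2).
All other segments surface unchanged.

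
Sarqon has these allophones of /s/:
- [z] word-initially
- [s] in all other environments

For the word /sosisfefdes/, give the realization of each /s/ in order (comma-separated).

Occurrence 1 (position 1): word-initially → [z].
Occurrence 2 (position 3): no conditioning environment matches → elsewhere allophone [s].
Occurrence 3 (position 5): no conditioning environment matches → elsewhere allophone [s].
Occurrence 4 (position 11): no conditioning environment matches → elsewhere allophone [s].

[z], [s], [s], [s]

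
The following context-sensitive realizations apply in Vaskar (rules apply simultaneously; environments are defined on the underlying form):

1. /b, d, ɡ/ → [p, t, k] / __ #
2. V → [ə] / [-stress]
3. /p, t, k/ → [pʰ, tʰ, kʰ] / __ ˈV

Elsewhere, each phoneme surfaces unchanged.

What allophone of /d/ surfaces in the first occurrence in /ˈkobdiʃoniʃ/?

[d]

/d/ (between /b/ and /i/) fails the environment for rule 1, so it stays [d].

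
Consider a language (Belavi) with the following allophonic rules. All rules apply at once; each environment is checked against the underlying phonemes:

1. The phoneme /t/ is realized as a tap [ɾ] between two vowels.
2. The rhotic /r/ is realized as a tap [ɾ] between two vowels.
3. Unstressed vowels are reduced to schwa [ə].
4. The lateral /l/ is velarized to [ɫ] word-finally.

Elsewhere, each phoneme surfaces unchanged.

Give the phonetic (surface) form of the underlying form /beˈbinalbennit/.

/b/ (word-initial) is unaffected → [b].
/e/ (between /b/ and /b/): in an unstressed syllable, so rule 3 applies → [ə].
/b/ (between /e/ and /i/): no rule targets it → [b].
/i/ (between /b/ and /n/): rule 3 targets it, but not in an unstressed syllable → unchanged [i].
/n/ — not in any rule's target class → [n].
Rule 3 applies to /a/ (between /n/ and /l/: in an unstressed syllable) → [ə].
/l/ — between /a/ and /b/; rule 4 does not apply here → [l].
/b/ stays [b].
/e/ (between /b/ and /n/): in an unstressed syllable, so rule 3 applies → [ə].
/n/ (between /e/ and /n/): no rule targets it → [n].
/n/ stays [n].
/i/ (between /n/ and /t/) occurs in an unstressed syllable → [ə] by rule 3.
/t/ (word-final): rule 1 targets it, but not between two vowels → unchanged [t].

[bəˈbinəlbənnət]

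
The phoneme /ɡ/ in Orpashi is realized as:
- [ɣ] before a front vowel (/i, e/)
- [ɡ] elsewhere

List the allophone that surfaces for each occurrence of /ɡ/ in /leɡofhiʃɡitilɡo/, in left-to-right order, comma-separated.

[ɡ], [ɣ], [ɡ]

Occurrence 1 (position 3): no conditioning environment matches → elsewhere allophone [ɡ].
Occurrence 2 (position 9): before a front vowel (/i, e/) → [ɣ].
Occurrence 3 (position 14): no conditioning environment matches → elsewhere allophone [ɡ].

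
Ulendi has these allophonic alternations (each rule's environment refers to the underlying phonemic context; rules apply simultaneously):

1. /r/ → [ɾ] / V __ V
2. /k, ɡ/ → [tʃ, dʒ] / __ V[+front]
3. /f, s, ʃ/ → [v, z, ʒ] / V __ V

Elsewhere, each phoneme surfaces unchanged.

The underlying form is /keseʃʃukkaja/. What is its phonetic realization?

[tʃezeʃʃukkaja]

/k/ meets the environment for rule 2 (before a front vowel) → [tʃ].
/e/ (between /k/ and /s/): no rule targets it → [e].
/s/ meets the environment for rule 3 (between two vowels) → [z].
/e/ (between /s/ and /ʃ/): no rule targets it → [e].
/ʃ/ (between /e/ and /ʃ/) fails the environment for rule 3, so it stays [ʃ].
/ʃ/ — between /ʃ/ and /u/; rule 3 does not apply here → [ʃ].
/u/ (between /ʃ/ and /k/) is unaffected → [u].
/k/ (between /u/ and /k/) is in the target of rule 2 but the environment (before a front vowel) is not met → [k].
/k/ (between /k/ and /a/): rule 2 targets it, but not before a front vowel → unchanged [k].
/a/ stays [a].
/j/ (between /a/ and /a/) is unaffected → [j].
/a/ (word-final) is unaffected → [a].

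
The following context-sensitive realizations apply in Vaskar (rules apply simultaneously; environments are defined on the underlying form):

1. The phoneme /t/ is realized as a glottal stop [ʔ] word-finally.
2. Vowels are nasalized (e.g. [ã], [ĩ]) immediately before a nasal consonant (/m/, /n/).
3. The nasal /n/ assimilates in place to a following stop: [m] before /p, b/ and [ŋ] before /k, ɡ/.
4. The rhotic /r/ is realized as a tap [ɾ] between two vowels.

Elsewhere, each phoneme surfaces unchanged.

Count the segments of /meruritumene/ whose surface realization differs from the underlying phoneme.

4

Segments that undergo a rule: /r/ → [ɾ] (rule 4); /r/ → [ɾ] (rule 4); /u/ → [ũ] (rule 2); /e/ → [ẽ] (rule 2).
All other segments surface unchanged.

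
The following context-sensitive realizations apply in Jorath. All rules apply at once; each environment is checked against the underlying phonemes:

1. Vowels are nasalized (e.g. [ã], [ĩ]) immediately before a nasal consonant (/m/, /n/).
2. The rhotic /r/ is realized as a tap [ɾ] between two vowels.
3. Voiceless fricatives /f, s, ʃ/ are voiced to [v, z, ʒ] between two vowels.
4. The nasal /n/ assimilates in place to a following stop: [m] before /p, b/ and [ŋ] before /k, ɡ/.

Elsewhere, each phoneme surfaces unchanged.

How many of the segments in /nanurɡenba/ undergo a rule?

Segments that undergo a rule: /a/ → [ã] (rule 1); /e/ → [ẽ] (rule 1); /n/ → [m] (rule 4).
All other segments surface unchanged.

3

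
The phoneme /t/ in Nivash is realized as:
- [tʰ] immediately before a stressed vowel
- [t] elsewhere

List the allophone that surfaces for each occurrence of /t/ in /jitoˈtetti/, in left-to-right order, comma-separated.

[t], [tʰ], [t], [t]

Occurrence 1 (position 3): no conditioning environment matches → elsewhere allophone [t].
Occurrence 2 (position 5): immediately before a stressed vowel → [tʰ].
Occurrence 3 (position 7): no conditioning environment matches → elsewhere allophone [t].
Occurrence 4 (position 8): no conditioning environment matches → elsewhere allophone [t].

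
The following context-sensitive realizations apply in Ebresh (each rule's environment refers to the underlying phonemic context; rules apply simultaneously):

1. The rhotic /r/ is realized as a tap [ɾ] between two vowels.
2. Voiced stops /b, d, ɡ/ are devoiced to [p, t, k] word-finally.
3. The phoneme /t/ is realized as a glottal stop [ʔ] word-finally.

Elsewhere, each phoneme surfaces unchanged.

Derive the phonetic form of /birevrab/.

[biɾevrap]

/b/ (word-initial) is in the target of rule 2 but the environment (word-finally) is not met → [b].
/r/ (between /i/ and /e/) occurs between two vowels → [ɾ] by rule 1.
/r/ (between /v/ and /a/): rule 1 targets it, but not between two vowels → unchanged [r].
/b/ (word-final) occurs word-finally → [p] by rule 2.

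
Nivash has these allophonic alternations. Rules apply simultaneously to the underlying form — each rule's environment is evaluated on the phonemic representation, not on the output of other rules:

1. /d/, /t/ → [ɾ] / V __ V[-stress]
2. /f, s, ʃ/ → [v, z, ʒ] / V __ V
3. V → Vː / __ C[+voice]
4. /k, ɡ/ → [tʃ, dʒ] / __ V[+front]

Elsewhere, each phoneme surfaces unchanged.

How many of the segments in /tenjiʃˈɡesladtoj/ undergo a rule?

4

Segments that undergo a rule: /e/ → [eː] (rule 3); /ɡ/ → [dʒ] (rule 4); /a/ → [aː] (rule 3); /o/ → [oː] (rule 3).
All other segments surface unchanged.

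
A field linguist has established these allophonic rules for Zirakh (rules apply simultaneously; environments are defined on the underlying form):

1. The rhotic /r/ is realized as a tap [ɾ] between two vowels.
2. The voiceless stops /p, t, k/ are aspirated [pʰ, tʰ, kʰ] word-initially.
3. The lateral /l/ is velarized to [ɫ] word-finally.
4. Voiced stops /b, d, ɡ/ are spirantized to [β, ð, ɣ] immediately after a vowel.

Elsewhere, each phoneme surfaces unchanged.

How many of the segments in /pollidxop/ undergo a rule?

Segments that undergo a rule: /p/ → [pʰ] (rule 2); /d/ → [ð] (rule 4).
All other segments surface unchanged.

2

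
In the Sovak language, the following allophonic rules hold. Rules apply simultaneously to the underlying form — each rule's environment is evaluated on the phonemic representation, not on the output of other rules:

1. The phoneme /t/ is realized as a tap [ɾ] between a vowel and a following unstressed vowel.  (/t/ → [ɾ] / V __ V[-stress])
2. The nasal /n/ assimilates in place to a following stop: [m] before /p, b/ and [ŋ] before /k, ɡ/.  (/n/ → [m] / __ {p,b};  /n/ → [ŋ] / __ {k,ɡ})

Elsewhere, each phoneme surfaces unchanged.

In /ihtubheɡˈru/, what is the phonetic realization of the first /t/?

/t/ — between /h/ and /u/; rule 1 does not apply here → [t].

[t]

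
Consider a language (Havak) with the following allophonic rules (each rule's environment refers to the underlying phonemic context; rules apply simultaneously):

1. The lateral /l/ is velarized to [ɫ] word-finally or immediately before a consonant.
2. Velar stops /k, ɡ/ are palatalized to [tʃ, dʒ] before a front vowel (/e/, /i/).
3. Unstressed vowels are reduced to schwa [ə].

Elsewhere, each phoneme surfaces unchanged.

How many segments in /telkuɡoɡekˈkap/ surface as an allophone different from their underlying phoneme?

Segments that undergo a rule: /e/ → [ə] (rule 3); /l/ → [ɫ] (rule 1); /u/ → [ə] (rule 3); /o/ → [ə] (rule 3); /ɡ/ → [dʒ] (rule 2); /e/ → [ə] (rule 3).
All other segments surface unchanged.

6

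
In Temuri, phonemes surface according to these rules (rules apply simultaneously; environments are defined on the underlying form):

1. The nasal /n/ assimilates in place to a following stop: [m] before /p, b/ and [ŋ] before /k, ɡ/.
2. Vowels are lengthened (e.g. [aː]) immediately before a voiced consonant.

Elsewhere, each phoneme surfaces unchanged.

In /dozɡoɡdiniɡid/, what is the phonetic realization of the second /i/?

[iː]

Rule 2 applies to /i/ (between /n/ and /ɡ/: before a voiced consonant) → [iː].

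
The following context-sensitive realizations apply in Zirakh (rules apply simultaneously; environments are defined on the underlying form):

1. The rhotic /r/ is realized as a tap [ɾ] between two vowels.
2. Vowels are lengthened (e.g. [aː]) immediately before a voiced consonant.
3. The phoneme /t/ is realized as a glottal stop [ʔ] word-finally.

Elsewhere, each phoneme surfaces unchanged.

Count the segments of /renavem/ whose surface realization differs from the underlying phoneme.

3

Segments that undergo a rule: /e/ → [eː] (rule 2); /a/ → [aː] (rule 2); /e/ → [eː] (rule 2).
All other segments surface unchanged.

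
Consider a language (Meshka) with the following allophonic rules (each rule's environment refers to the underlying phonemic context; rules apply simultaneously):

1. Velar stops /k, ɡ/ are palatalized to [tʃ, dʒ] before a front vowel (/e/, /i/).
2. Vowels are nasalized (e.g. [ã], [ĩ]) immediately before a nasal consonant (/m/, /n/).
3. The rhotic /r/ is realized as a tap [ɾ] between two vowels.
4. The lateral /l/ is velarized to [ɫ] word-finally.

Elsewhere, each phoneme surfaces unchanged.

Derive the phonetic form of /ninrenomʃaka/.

[nĩnrẽnõmʃaka]

/n/ — not in any rule's target class → [n].
/i/ (between /n/ and /n/) occurs before a nasal consonant → [ĩ] by rule 2.
/n/ (between /i/ and /r/) is unaffected → [n].
/r/ — between /n/ and /e/; rule 3 does not apply here → [r].
Rule 2 applies to /e/ (between /r/ and /n/: before a nasal consonant) → [ẽ].
/n/ stays [n].
/o/ — between /n/ and /m/, before a nasal consonant — surfaces as [õ] (rule 2).
/m/ (between /o/ and /ʃ/) is unaffected → [m].
/ʃ/ stays [ʃ].
/a/ (between /ʃ/ and /k/): rule 2 targets it, but not before a nasal consonant → unchanged [a].
/k/ — between /a/ and /a/; rule 1 does not apply here → [k].
/a/ (word-final) is in the target of rule 2 but the environment (before a nasal consonant) is not met → [a].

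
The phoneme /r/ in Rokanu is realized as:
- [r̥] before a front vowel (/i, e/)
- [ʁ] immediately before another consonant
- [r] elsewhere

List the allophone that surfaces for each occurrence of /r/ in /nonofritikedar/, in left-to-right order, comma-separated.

Occurrence 1 (position 6): before a front vowel (/i, e/) → [r̥].
Occurrence 2 (position 14): no conditioning environment matches → elsewhere allophone [r].

[r̥], [r]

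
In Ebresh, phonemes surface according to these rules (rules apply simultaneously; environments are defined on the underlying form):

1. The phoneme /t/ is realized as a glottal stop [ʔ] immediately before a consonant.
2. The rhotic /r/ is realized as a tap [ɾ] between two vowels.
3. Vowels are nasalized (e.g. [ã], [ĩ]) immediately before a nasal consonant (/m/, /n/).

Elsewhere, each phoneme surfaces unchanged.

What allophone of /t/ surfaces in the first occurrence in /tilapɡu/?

/t/ (word-initial) fails the environment for rule 1, so it stays [t].

[t]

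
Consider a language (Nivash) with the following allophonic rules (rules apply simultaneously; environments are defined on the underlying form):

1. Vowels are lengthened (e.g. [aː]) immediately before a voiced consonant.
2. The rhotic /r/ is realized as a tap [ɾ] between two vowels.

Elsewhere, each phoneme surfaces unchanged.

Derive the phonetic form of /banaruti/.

[baːnaːɾuti]

/b/ — not in any rule's target class → [b].
/a/ (between /b/ and /n/) occurs before a voiced consonant → [aː] by rule 1.
/n/ (between /a/ and /a/): no rule targets it → [n].
/a/ meets the environment for rule 1 (before a voiced consonant) → [aː].
Rule 2 applies to /r/ (between /a/ and /u/: between two vowels) → [ɾ].
/u/ (between /r/ and /t/) is in the target of rule 1 but the environment (before a voiced consonant) is not met → [u].
/t/ (between /u/ and /i/): no rule targets it → [t].
/i/ (word-final): rule 1 targets it, but not before a voiced consonant → unchanged [i].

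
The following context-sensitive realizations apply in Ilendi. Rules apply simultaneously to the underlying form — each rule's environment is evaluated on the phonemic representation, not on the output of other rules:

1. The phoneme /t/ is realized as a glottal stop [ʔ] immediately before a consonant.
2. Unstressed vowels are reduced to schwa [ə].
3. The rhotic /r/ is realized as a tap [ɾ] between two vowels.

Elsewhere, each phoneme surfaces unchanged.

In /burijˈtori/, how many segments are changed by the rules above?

Segments that undergo a rule: /u/ → [ə] (rule 2); /r/ → [ɾ] (rule 3); /i/ → [ə] (rule 2); /r/ → [ɾ] (rule 3); /i/ → [ə] (rule 2).
All other segments surface unchanged.

5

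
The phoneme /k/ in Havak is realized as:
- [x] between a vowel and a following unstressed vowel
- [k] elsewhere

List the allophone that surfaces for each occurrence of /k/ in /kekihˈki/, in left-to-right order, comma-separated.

[k], [x], [k]

Occurrence 1 (position 1): no conditioning environment matches → elsewhere allophone [k].
Occurrence 2 (position 3): between a vowel and a following unstressed vowel → [x].
Occurrence 3 (position 6): no conditioning environment matches → elsewhere allophone [k].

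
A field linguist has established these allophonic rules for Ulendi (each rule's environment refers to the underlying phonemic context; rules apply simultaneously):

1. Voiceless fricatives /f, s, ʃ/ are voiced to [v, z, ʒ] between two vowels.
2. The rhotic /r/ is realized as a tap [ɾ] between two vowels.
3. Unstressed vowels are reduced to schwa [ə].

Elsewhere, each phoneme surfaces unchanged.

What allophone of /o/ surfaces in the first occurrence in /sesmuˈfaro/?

/o/ — word-final, in an unstressed syllable — surfaces as [ə] (rule 3).

[ə]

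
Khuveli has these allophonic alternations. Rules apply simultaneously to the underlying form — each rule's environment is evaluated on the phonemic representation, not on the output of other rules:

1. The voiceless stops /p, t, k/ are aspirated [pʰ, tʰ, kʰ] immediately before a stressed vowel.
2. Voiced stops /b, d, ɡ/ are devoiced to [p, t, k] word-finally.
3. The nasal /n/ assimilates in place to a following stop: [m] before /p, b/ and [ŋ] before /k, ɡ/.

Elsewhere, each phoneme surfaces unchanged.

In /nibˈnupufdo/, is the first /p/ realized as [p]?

Yes

/p/ — between /u/ and /u/; rule 1 does not apply here → [p].
The actual realization is [p], which matches [p].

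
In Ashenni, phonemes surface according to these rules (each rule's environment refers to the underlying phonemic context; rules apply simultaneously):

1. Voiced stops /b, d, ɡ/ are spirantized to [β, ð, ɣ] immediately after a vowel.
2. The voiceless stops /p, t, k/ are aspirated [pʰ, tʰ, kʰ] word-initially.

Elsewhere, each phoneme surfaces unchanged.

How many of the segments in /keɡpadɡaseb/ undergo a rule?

Segments that undergo a rule: /k/ → [kʰ] (rule 2); /ɡ/ → [ɣ] (rule 1); /d/ → [ð] (rule 1); /b/ → [β] (rule 1).
All other segments surface unchanged.

4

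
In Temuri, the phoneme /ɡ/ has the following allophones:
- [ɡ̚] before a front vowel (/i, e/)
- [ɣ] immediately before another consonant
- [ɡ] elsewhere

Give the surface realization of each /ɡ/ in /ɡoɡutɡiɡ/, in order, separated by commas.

Occurrence 1 (position 1): no conditioning environment matches → elsewhere allophone [ɡ].
Occurrence 2 (position 3): no conditioning environment matches → elsewhere allophone [ɡ].
Occurrence 3 (position 6): before a front vowel (/i, e/) → [ɡ̚].
Occurrence 4 (position 8): no conditioning environment matches → elsewhere allophone [ɡ].

[ɡ], [ɡ], [ɡ̚], [ɡ]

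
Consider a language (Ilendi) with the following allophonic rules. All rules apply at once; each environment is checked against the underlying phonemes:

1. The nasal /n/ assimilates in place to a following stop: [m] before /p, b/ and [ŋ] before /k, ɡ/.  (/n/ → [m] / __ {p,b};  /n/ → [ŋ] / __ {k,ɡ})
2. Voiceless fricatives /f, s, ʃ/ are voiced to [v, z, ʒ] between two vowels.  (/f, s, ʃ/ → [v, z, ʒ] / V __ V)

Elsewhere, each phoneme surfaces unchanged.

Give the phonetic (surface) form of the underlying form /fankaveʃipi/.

[faŋkaveʒipi]

/f/ (word-initial) fails the environment for rule 2, so it stays [f].
/a/ (between /f/ and /n/) is unaffected → [a].
/n/ (between /a/ and /k/) occurs before a labial or velar stop → [ŋ] by rule 1.
/k/ stays [k].
/a/ stays [a].
/v/ (between /a/ and /e/) is unaffected → [v].
/e/ — not in any rule's target class → [e].
/ʃ/ — between /e/ and /i/, between two vowels — surfaces as [ʒ] (rule 2).
/i/ (between /ʃ/ and /p/) is unaffected → [i].
/p/ (between /i/ and /i/) is unaffected → [p].
/i/ stays [i].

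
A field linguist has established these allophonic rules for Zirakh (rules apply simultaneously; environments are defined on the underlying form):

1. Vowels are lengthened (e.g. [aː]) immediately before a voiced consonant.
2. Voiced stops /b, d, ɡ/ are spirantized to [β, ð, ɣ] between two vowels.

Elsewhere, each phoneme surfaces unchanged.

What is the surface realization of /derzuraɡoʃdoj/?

[deːrzuːraːɣoʃdoːj]

/d/ (word-initial) is in the target of rule 2 but the environment (between two vowels) is not met → [d].
/e/ — between /d/ and /r/, before a voiced consonant — surfaces as [eː] (rule 1).
/u/ (between /z/ and /r/) occurs before a voiced consonant → [uː] by rule 1.
/a/ (between /r/ and /ɡ/): before a voiced consonant, so rule 1 applies → [aː].
Rule 2 applies to /ɡ/ (between /a/ and /o/: between two vowels) → [ɣ].
/o/ (between /ɡ/ and /ʃ/) fails the environment for rule 1, so it stays [o].
/d/ (between /ʃ/ and /o/): rule 2 targets it, but not between two vowels → unchanged [d].
/o/ (between /d/ and /j/) occurs before a voiced consonant → [oː] by rule 1.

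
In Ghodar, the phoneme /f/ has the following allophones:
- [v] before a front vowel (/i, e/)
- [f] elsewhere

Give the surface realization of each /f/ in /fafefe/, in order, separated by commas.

Occurrence 1 (position 1): no conditioning environment matches → elsewhere allophone [f].
Occurrence 2 (position 3): before a front vowel (/i, e/) → [v].
Occurrence 3 (position 5): before a front vowel (/i, e/) → [v].

[f], [v], [v]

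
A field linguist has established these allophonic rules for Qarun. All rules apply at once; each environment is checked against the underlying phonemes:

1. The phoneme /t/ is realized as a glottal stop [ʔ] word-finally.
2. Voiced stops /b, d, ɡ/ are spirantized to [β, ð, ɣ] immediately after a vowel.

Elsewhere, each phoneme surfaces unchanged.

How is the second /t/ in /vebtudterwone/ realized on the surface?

/t/ (between /d/ and /e/) is in the target of rule 1 but the environment (word-finally) is not met → [t].

[t]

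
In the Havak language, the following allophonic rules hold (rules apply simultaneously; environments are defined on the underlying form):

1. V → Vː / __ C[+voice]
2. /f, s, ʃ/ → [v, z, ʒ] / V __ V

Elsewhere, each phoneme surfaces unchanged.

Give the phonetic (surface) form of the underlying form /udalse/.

/u/ (word-initial): before a voiced consonant, so rule 1 applies → [uː].
/d/ (between /u/ and /a/) is unaffected → [d].
Rule 1 applies to /a/ (between /d/ and /l/: before a voiced consonant) → [aː].
/l/ — not in any rule's target class → [l].
/s/ (between /l/ and /e/) is in the target of rule 2 but the environment (between two vowels) is not met → [s].
/e/ (word-final) is in the target of rule 1 but the environment (before a voiced consonant) is not met → [e].

[uːdaːlse]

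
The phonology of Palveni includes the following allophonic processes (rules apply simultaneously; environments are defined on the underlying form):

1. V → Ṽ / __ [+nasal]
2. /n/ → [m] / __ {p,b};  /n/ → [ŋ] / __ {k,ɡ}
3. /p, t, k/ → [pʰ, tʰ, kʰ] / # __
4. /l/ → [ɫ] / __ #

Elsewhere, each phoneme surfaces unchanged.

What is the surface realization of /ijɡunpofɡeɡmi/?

[ijɡũmpofɡeɡmi]

/i/ (word-initial) is in the target of rule 1 but the environment (before a nasal consonant) is not met → [i].
/j/ stays [j].
/ɡ/ stays [ɡ].
/u/ — between /ɡ/ and /n/, before a nasal consonant — surfaces as [ũ] (rule 1).
/n/ — between /u/ and /p/, before a labial or velar stop — surfaces as [m] (rule 2).
/p/ (between /n/ and /o/) is in the target of rule 3 but the environment (word-initially) is not met → [p].
/o/ (between /p/ and /f/): rule 1 targets it, but not before a nasal consonant → unchanged [o].
/f/ (between /o/ and /ɡ/) is unaffected → [f].
/ɡ/ (between /f/ and /e/) is unaffected → [ɡ].
/e/ (between /ɡ/ and /ɡ/): rule 1 targets it, but not before a nasal consonant → unchanged [e].
/ɡ/ — not in any rule's target class → [ɡ].
/m/ (between /ɡ/ and /i/): no rule targets it → [m].
/i/ — word-final; rule 1 does not apply here → [i].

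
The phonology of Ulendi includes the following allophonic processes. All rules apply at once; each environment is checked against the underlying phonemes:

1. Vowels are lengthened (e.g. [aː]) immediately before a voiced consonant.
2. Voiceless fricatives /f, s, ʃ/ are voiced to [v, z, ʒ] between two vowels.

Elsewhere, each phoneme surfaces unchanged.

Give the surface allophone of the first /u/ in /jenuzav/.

[uː]

Rule 1 applies to /u/ (between /n/ and /z/: before a voiced consonant) → [uː].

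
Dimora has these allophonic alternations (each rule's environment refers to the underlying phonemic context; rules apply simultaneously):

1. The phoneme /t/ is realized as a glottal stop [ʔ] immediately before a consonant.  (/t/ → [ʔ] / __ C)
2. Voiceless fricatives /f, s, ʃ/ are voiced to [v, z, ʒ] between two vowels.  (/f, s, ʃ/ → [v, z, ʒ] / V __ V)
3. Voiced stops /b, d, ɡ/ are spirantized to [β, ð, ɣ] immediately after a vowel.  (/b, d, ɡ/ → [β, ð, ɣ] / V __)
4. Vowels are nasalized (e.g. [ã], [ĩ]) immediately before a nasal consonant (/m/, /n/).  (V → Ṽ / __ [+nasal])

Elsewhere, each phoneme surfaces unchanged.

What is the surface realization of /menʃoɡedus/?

[mẽnʃoɣeðus]

/m/ stays [m].
/e/ — between /m/ and /n/, before a nasal consonant — surfaces as [ẽ] (rule 4).
/n/ (between /e/ and /ʃ/): no rule targets it → [n].
/ʃ/ (between /n/ and /o/): rule 2 targets it, but not between two vowels → unchanged [ʃ].
/o/ (between /ʃ/ and /ɡ/): rule 4 targets it, but not before a nasal consonant → unchanged [o].
/ɡ/ (between /o/ and /e/): immediately after a vowel, so rule 3 applies → [ɣ].
/e/ (between /ɡ/ and /d/): rule 4 targets it, but not before a nasal consonant → unchanged [e].
/d/ (between /e/ and /u/): immediately after a vowel, so rule 3 applies → [ð].
/u/ (between /d/ and /s/) is in the target of rule 4 but the environment (before a nasal consonant) is not met → [u].
/s/ — word-final; rule 2 does not apply here → [s].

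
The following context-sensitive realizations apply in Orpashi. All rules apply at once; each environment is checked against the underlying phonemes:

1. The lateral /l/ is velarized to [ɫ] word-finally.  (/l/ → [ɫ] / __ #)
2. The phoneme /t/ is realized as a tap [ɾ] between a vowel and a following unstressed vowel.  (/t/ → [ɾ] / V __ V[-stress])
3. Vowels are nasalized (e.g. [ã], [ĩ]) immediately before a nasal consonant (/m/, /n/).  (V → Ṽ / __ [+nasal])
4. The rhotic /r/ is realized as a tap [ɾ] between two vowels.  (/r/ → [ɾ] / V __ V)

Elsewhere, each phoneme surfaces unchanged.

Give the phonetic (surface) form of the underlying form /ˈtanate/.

/t/ (word-initial) is in the target of rule 2 but the environment (between a vowel and a following unstressed vowel) is not met → [t].
/a/ — between /t/ and /n/, before a nasal consonant — surfaces as [ã] (rule 3).
/n/ (between /a/ and /a/) is unaffected → [n].
/a/ (between /n/ and /t/): rule 3 targets it, but not before a nasal consonant → unchanged [a].
/t/ (between /a/ and /e/) occurs between a vowel and a following unstressed vowel → [ɾ] by rule 2.
/e/ (word-final) fails the environment for rule 3, so it stays [e].

[ˈtãnaɾe]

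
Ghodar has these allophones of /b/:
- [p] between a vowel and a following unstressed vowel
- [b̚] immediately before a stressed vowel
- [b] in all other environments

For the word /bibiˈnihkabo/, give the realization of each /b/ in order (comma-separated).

Occurrence 1 (position 1): no conditioning environment matches → elsewhere allophone [b].
Occurrence 2 (position 3): between a vowel and a following unstressed vowel → [p].
Occurrence 3 (position 10): between a vowel and a following unstressed vowel → [p].

[b], [p], [p]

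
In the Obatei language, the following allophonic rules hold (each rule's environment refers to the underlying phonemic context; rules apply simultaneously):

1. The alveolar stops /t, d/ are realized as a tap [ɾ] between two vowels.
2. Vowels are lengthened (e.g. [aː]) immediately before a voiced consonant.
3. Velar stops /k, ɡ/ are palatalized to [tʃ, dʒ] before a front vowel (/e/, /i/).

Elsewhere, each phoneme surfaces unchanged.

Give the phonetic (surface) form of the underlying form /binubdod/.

[biːnuːbdoːd]

/i/ meets the environment for rule 2 (before a voiced consonant) → [iː].
Rule 2 applies to /u/ (between /n/ and /b/: before a voiced consonant) → [uː].
/d/ (between /b/ and /o/) fails the environment for rule 1, so it stays [d].
/o/ (between /d/ and /d/): before a voiced consonant, so rule 2 applies → [oː].
/d/ (word-final): rule 1 targets it, but not between two vowels → unchanged [d].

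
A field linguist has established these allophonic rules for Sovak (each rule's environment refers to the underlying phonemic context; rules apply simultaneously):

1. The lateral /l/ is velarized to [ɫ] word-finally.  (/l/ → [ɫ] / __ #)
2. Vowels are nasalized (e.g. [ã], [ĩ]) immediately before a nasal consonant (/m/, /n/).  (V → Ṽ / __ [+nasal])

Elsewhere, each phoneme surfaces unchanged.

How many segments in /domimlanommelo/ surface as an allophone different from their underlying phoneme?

Segments that undergo a rule: /o/ → [õ] (rule 2); /i/ → [ĩ] (rule 2); /a/ → [ã] (rule 2); /o/ → [õ] (rule 2).
All other segments surface unchanged.

4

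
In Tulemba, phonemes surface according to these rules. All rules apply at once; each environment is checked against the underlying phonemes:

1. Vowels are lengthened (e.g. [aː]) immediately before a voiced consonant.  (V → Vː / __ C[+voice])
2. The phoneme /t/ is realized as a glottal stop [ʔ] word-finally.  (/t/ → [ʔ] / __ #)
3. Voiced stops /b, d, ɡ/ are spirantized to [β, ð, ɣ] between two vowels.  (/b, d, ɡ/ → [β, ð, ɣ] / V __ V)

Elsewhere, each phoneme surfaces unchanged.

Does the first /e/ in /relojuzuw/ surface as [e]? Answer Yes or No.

No

Rule 1 applies to /e/ (between /r/ and /l/: before a voiced consonant) → [eː].
The actual realization is [eː], not [e].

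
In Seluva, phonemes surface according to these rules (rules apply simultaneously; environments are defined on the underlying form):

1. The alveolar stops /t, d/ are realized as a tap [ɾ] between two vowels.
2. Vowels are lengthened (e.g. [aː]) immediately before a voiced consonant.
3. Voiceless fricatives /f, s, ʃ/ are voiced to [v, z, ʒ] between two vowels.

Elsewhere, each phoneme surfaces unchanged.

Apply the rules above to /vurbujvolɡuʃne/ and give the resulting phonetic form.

[vuːrbuːjvoːlɡuʃne]

/v/ (word-initial): no rule targets it → [v].
/u/ (between /v/ and /r/) occurs before a voiced consonant → [uː] by rule 2.
/r/ (between /u/ and /b/): no rule targets it → [r].
/b/ — not in any rule's target class → [b].
/u/ meets the environment for rule 2 (before a voiced consonant) → [uː].
/j/ — not in any rule's target class → [j].
/v/ (between /j/ and /o/) is unaffected → [v].
/o/ meets the environment for rule 2 (before a voiced consonant) → [oː].
/l/ (between /o/ and /ɡ/) is unaffected → [l].
/ɡ/ — not in any rule's target class → [ɡ].
/u/ — between /ɡ/ and /ʃ/; rule 2 does not apply here → [u].
/ʃ/ (between /u/ and /n/) is in the target of rule 3 but the environment (between two vowels) is not met → [ʃ].
/n/ — not in any rule's target class → [n].
/e/ (word-final): rule 2 targets it, but not before a voiced consonant → unchanged [e].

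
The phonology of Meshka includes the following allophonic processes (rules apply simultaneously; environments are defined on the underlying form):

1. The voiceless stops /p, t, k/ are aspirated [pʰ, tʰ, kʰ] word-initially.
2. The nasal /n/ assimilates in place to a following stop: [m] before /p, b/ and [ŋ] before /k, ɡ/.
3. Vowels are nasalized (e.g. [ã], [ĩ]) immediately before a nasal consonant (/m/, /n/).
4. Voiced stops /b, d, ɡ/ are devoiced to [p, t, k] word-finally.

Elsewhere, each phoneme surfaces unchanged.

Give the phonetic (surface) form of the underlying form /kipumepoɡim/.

[kʰipũmepoɡĩm]

Rule 1 applies to /k/ (word-initial: word-initially) → [kʰ].
/i/ (between /k/ and /p/) is in the target of rule 3 but the environment (before a nasal consonant) is not met → [i].
/p/ (between /i/ and /u/): rule 1 targets it, but not word-initially → unchanged [p].
/u/ meets the environment for rule 3 (before a nasal consonant) → [ũ].
/m/ (between /u/ and /e/): no rule targets it → [m].
/e/ (between /m/ and /p/): rule 3 targets it, but not before a nasal consonant → unchanged [e].
/p/ (between /e/ and /o/) fails the environment for rule 1, so it stays [p].
/o/ — between /p/ and /ɡ/; rule 3 does not apply here → [o].
/ɡ/ (between /o/ and /i/) fails the environment for rule 4, so it stays [ɡ].
/i/ (between /ɡ/ and /m/): before a nasal consonant, so rule 3 applies → [ĩ].
/m/ (word-final) is unaffected → [m].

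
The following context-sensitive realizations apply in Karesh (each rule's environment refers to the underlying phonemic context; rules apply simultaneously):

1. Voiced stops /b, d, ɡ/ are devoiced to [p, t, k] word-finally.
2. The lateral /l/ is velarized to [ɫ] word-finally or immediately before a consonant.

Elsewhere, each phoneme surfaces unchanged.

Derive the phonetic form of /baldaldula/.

/b/ (word-initial): rule 1 targets it, but not word-finally → unchanged [b].
/a/ — not in any rule's target class → [a].
/l/ (between /a/ and /d/): word-finally or immediately before a consonant, so rule 2 applies → [ɫ].
/d/ — between /l/ and /a/; rule 1 does not apply here → [d].
/a/ — not in any rule's target class → [a].
/l/ (between /a/ and /d/): word-finally or immediately before a consonant, so rule 2 applies → [ɫ].
/d/ (between /l/ and /u/): rule 1 targets it, but not word-finally → unchanged [d].
/u/ stays [u].
/l/ (between /u/ and /a/) is in the target of rule 2 but the environment (word-finally or immediately before a consonant) is not met → [l].
/a/ (word-final): no rule targets it → [a].

[baɫdaɫdula]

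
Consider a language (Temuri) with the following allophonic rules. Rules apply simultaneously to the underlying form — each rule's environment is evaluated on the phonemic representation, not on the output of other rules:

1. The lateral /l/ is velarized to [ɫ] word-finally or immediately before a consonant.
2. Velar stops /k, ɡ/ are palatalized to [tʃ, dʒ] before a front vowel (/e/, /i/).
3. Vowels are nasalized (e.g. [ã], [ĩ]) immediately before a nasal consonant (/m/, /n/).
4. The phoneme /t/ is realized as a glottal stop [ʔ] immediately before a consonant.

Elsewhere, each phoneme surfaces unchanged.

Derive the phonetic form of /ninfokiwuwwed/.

/n/ (word-initial): no rule targets it → [n].
/i/ — between /n/ and /n/, before a nasal consonant — surfaces as [ĩ] (rule 3).
/n/ stays [n].
/f/ stays [f].
/o/ (between /f/ and /k/) fails the environment for rule 3, so it stays [o].
Rule 2 applies to /k/ (between /o/ and /i/: before a front vowel) → [tʃ].
/i/ — between /k/ and /w/; rule 3 does not apply here → [i].
/w/ stays [w].
/u/ — between /w/ and /w/; rule 3 does not apply here → [u].
/w/ stays [w].
/w/ — not in any rule's target class → [w].
/e/ (between /w/ and /d/) is in the target of rule 3 but the environment (before a nasal consonant) is not met → [e].
/d/ (word-final): no rule targets it → [d].

[nĩnfotʃiwuwwed]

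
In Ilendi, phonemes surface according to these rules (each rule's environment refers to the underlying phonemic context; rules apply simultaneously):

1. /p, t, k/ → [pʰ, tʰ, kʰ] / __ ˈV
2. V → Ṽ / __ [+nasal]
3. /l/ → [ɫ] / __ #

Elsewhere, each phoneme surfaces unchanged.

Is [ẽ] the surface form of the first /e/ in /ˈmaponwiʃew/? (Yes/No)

/e/ (between /ʃ/ and /w/): rule 2 targets it, but not before a nasal consonant → unchanged [e].
The actual realization is [e], not [ẽ].

No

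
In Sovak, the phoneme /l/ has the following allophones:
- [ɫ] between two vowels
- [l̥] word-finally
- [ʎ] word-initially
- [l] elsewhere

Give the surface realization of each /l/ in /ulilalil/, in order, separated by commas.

Occurrence 1 (position 2): between two vowels → [ɫ].
Occurrence 2 (position 4): between two vowels → [ɫ].
Occurrence 3 (position 6): between two vowels → [ɫ].
Occurrence 4 (position 8): word-finally → [l̥].

[ɫ], [ɫ], [ɫ], [l̥]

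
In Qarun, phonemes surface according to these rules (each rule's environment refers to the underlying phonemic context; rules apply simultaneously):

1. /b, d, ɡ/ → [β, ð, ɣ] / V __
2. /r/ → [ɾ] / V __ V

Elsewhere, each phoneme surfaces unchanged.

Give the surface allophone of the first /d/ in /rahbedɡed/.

[ð]

/d/ (between /e/ and /ɡ/): immediately after a vowel, so rule 1 applies → [ð].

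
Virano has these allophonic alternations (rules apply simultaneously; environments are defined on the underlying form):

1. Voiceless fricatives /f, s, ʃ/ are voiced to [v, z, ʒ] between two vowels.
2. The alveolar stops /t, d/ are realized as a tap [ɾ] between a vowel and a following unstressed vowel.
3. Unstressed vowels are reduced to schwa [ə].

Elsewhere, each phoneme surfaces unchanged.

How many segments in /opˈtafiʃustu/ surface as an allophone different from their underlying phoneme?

6

Segments that undergo a rule: /o/ → [ə] (rule 3); /f/ → [v] (rule 1); /i/ → [ə] (rule 3); /ʃ/ → [ʒ] (rule 1); /u/ → [ə] (rule 3); /u/ → [ə] (rule 3).
All other segments surface unchanged.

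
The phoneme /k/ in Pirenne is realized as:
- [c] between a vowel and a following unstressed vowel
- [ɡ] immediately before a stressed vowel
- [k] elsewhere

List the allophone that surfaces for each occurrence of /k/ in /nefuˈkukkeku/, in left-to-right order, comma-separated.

Occurrence 1 (position 5): immediately before a stressed vowel → [ɡ].
Occurrence 2 (position 7): no conditioning environment matches → elsewhere allophone [k].
Occurrence 3 (position 8): no conditioning environment matches → elsewhere allophone [k].
Occurrence 4 (position 10): between a vowel and a following unstressed vowel → [c].

[ɡ], [k], [k], [c]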